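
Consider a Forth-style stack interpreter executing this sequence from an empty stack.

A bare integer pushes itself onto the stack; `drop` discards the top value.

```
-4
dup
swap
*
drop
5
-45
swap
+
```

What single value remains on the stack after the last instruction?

-4   -> [-4]
dup  -> [-4, -4]
swap -> [-4, -4]
*    -> [16]
drop -> []
5    -> [5]
-45  -> [5, -45]
swap -> [-45, 5]
+    -> [-40]

-40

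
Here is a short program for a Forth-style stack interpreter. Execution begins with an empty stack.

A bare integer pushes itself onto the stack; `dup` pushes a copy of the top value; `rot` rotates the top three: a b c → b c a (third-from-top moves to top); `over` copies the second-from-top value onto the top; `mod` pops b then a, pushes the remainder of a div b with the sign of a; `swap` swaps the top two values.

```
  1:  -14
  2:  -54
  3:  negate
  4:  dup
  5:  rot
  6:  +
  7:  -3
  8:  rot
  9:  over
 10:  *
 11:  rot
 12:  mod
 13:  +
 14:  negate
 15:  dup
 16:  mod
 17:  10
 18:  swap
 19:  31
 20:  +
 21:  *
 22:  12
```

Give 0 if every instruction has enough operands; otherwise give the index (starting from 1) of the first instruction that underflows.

-14    : [-14]
-54    : [-14, -54]
negate : [-14, 54]
dup    : [-14, 54, 54]
rot    : [54, 54, -14]
+      : [54, 40]
-3     : [54, 40, -3]
rot    : [40, -3, 54]
over   : [40, -3, 54, -3]
*      : [40, -3, -162]
rot    : [-3, -162, 40]
mod    : [-3, -2]
+      : [-5]
negate : [5]
dup    : [5, 5]
mod    : [0]
10     : [0, 10]
swap   : [10, 0]
31     : [10, 0, 31]
+      : [10, 31]
*      : [310]
12     : [310, 12]

0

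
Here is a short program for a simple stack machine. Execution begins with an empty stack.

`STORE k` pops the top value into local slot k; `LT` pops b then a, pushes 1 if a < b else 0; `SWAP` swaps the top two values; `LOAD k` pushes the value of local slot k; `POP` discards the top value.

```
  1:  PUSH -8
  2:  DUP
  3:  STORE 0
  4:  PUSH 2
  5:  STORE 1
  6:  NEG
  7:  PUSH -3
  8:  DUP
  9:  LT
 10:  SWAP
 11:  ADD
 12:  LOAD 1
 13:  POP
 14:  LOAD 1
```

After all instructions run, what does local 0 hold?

-8

PUSH -8  -8
DUP      -8 -8
STORE 0  -8
PUSH 2   -8 2
STORE 1  -8
NEG      8
PUSH -3  8 -3
DUP      8 -3 -3
LT       8 0
SWAP     0 8
ADD      8
LOAD 1   8 2
POP      8
LOAD 1   8 2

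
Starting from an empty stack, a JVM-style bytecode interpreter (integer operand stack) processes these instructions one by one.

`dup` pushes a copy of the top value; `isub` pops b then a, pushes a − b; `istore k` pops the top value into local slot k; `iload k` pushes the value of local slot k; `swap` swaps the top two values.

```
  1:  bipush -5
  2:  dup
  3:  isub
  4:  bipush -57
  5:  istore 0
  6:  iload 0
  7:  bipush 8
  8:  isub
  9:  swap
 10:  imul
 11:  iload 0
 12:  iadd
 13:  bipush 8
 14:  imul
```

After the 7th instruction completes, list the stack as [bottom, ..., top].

[0, -57, 8]

bipush -5  → [-5]
dup        → [-5, -5]
isub       → [0]
bipush -57 → [0, -57]
istore 0   → [0]
iload 0    → [0, -57]
bipush 8   → [0, -57, 8]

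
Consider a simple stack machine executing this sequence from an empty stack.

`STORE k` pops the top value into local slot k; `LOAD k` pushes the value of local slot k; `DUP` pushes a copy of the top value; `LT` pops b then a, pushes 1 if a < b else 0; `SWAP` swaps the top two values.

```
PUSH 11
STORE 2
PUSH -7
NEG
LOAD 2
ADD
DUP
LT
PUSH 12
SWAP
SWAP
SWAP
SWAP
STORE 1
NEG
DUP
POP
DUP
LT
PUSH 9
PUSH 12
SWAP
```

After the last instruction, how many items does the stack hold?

3

PUSH 11 -> 11
STORE 2 -> (empty)
PUSH -7 -> -7
NEG     -> 7
LOAD 2  -> 7 11
ADD     -> 18
DUP     -> 18 18
LT      -> 0
PUSH 12 -> 0 12
SWAP    -> 12 0
SWAP    -> 0 12
SWAP    -> 12 0
SWAP    -> 0 12
STORE 1 -> 0
NEG     -> 0
DUP     -> 0 0
POP     -> 0
DUP     -> 0 0
LT      -> 0
PUSH 9  -> 0 9
PUSH 12 -> 0 9 12
SWAP    -> 0 12 9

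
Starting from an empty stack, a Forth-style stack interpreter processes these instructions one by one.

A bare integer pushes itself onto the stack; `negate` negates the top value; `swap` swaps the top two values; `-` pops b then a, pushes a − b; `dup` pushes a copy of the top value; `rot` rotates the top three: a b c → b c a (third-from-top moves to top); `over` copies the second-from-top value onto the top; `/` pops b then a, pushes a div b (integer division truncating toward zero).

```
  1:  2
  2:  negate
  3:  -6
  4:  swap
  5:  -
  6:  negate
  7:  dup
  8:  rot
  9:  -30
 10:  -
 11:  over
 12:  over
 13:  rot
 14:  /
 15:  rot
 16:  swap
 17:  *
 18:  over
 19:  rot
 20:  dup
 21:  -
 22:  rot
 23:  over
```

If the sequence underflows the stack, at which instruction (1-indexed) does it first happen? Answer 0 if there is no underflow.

2      -> [2]
negate -> [-2]
-6     -> [-2, -6]
swap   -> [-6, -2]
-      -> [-4]
negate -> [4]
dup    -> [4, 4]
rot  — needs 3 operands, stack has 2 → underflow

8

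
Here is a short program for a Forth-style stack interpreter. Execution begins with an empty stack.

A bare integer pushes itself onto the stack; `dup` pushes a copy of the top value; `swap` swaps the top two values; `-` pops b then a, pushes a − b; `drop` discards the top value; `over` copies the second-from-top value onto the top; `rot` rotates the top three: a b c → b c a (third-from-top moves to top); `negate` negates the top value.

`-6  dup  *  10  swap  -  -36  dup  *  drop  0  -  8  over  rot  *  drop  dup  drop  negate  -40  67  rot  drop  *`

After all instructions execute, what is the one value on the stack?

-2680

-6      -6
dup     -6 -6
*       36
10      36 10
swap    10 36
-       -26
-36     -26 -36
dup     -26 -36 -36
*       -26 1296
drop    -26
0       -26 0
-       -26
8       -26 8
over    -26 8 -26
rot     8 -26 -26
*       8 676
drop    8
dup     8 8
drop    8
negate  -8
-40     -8 -40
67      -8 -40 67
rot     -40 67 -8
drop    -40 67
*       -2680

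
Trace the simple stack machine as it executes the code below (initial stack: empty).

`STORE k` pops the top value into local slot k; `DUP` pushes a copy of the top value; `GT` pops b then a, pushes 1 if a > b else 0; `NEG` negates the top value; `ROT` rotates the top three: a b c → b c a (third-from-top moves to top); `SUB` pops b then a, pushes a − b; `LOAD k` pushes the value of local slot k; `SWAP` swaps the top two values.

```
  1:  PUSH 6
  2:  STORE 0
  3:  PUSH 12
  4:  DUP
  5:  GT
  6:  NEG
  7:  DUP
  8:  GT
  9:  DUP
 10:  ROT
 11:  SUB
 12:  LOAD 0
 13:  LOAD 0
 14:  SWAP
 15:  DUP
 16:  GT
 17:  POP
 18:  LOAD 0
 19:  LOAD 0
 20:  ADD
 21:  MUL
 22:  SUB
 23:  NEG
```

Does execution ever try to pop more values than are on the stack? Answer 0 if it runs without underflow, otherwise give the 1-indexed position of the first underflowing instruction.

10

PUSH 6  : 6
STORE 0 : (empty)
PUSH 12 : 12
DUP     : 12 12
GT      : 0
NEG     : 0
DUP     : 0 0
GT      : 0
DUP     : 0 0
ROT  — needs 3 operands, stack has 2 → underflow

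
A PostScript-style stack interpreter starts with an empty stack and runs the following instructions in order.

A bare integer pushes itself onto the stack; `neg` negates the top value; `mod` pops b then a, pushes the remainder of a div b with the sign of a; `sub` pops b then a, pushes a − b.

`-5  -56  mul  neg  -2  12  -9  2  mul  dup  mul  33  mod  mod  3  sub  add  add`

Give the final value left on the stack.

-273

-5  : [-5]
-56 : [-5, -56]
mul : [280]
neg : [-280]
-2  : [-280, -2]
12  : [-280, -2, 12]
-9  : [-280, -2, 12, -9]
2   : [-280, -2, 12, -9, 2]
mul : [-280, -2, 12, -18]
dup : [-280, -2, 12, -18, -18]
mul : [-280, -2, 12, 324]
33  : [-280, -2, 12, 324, 33]
mod : [-280, -2, 12, 27]
mod : [-280, -2, 12]
3   : [-280, -2, 12, 3]
sub : [-280, -2, 9]
add : [-280, 7]
add : [-273]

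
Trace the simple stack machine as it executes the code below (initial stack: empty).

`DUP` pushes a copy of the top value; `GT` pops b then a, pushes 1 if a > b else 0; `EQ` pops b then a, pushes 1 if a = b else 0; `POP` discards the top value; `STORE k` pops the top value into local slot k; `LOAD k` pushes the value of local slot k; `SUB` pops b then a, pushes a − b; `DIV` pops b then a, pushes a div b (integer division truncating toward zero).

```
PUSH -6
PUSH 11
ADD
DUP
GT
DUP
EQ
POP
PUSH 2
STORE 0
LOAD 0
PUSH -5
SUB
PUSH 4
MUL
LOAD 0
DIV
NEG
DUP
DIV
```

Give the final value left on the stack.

1

PUSH -6 : [-6]
PUSH 11 : [-6, 11]
ADD     : [5]
DUP     : [5, 5]
GT      : [0]
DUP     : [0, 0]
EQ      : [1]
POP     : []
PUSH 2  : [2]
STORE 0 : []
LOAD 0  : [2]
PUSH -5 : [2, -5]
SUB     : [7]
PUSH 4  : [7, 4]
MUL     : [28]
LOAD 0  : [28, 2]
DIV     : [14]
NEG     : [-14]
DUP     : [-14, -14]
DIV     : [1]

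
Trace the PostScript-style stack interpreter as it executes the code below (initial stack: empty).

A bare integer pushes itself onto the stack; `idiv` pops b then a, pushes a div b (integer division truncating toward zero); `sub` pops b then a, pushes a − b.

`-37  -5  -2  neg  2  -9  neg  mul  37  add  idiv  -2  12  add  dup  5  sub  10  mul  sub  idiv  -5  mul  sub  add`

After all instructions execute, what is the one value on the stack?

-42

-37  -> -37
-5   -> -37 -5
-2   -> -37 -5 -2
neg  -> -37 -5 2
2    -> -37 -5 2 2
-9   -> -37 -5 2 2 -9
neg  -> -37 -5 2 2 9
mul  -> -37 -5 2 18
37   -> -37 -5 2 18 37
add  -> -37 -5 2 55
idiv -> -37 -5 0
-2   -> -37 -5 0 -2
12   -> -37 -5 0 -2 12
add  -> -37 -5 0 10
dup  -> -37 -5 0 10 10
5    -> -37 -5 0 10 10 5
sub  -> -37 -5 0 10 5
10   -> -37 -5 0 10 5 10
mul  -> -37 -5 0 10 50
sub  -> -37 -5 0 -40
idiv -> -37 -5 0
-5   -> -37 -5 0 -5
mul  -> -37 -5 0
sub  -> -37 -5
add  -> -42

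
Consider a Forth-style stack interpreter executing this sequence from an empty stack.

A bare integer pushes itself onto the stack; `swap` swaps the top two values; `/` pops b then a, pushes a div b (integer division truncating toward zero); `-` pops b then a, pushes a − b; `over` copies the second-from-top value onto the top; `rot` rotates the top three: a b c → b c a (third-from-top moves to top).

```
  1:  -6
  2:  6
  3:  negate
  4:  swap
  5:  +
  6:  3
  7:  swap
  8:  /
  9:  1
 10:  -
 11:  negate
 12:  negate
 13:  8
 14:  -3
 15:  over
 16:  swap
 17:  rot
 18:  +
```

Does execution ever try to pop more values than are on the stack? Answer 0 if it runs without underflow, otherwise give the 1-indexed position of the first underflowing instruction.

0

-6     → -6
6      → -6 6
negate → -6 -6
swap   → -6 -6
+      → -12
3      → -12 3
swap   → 3 -12
/      → 0
1      → 0 1
-      → -1
negate → 1
negate → -1
8      → -1 8
-3     → -1 8 -3
over   → -1 8 -3 8
swap   → -1 8 8 -3
rot    → -1 8 -3 8
+      → -1 8 5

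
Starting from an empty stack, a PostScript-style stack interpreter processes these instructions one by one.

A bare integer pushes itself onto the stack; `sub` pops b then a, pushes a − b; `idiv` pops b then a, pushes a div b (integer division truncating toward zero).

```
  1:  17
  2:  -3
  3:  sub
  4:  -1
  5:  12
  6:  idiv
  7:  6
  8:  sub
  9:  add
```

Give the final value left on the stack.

17   -> [17]
-3   -> [17, -3]
sub  -> [20]
-1   -> [20, -1]
12   -> [20, -1, 12]
idiv -> [20, 0]
6    -> [20, 0, 6]
sub  -> [20, -6]
add  -> [14]

14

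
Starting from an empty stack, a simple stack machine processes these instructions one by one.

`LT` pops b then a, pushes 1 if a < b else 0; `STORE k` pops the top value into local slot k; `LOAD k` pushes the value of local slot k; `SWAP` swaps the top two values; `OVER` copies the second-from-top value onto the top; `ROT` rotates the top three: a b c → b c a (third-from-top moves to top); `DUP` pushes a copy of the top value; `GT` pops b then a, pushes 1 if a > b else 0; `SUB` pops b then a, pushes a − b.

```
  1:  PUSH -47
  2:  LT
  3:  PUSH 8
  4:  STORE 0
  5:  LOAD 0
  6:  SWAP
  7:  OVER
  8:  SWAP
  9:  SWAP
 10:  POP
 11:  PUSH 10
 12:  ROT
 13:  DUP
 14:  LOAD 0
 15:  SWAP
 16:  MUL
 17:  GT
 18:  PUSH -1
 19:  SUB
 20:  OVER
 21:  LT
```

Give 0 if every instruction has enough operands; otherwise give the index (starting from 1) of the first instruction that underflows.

PUSH -47 : [-47]
LT  — needs 2 operands, stack has 1 → underflow

2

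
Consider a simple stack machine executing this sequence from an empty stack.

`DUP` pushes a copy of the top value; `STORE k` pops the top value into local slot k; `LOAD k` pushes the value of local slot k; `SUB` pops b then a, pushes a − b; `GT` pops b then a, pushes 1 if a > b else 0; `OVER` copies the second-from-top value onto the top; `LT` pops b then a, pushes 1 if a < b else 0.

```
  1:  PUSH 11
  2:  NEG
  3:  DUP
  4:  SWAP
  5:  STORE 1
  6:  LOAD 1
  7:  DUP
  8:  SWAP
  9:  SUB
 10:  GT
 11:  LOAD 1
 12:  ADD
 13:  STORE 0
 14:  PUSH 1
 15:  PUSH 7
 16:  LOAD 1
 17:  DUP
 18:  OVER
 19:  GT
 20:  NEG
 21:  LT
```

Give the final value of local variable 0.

-11

PUSH 11 -> 11
NEG     -> -11
DUP     -> -11 -11
SWAP    -> -11 -11
STORE 1 -> -11
LOAD 1  -> -11 -11
DUP     -> -11 -11 -11
SWAP    -> -11 -11 -11
SUB     -> -11 0
GT      -> 0
LOAD 1  -> 0 -11
ADD     -> -11
STORE 0 -> (empty)
PUSH 1  -> 1
PUSH 7  -> 1 7
LOAD 1  -> 1 7 -11
DUP     -> 1 7 -11 -11
OVER    -> 1 7 -11 -11 -11
GT      -> 1 7 -11 0
NEG     -> 1 7 -11 0
LT      -> 1 7 1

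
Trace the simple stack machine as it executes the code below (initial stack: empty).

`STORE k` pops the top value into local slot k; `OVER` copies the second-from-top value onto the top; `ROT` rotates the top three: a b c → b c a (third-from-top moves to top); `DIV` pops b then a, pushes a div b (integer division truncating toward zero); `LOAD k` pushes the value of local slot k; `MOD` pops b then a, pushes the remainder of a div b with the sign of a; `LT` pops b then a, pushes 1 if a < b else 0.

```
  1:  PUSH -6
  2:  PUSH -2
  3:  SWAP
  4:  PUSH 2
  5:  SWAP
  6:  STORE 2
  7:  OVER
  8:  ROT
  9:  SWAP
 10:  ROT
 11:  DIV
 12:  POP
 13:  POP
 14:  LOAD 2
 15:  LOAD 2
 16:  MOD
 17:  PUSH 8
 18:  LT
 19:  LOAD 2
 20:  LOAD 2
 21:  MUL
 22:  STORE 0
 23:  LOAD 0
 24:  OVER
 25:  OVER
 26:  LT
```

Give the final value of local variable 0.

PUSH -6  [-6]
PUSH -2  [-6, -2]
SWAP     [-2, -6]
PUSH 2   [-2, -6, 2]
SWAP     [-2, 2, -6]
STORE 2  [-2, 2]
OVER     [-2, 2, -2]
ROT      [2, -2, -2]
SWAP     [2, -2, -2]
ROT      [-2, -2, 2]
DIV      [-2, -1]
POP      [-2]
POP      []
LOAD 2   [-6]
LOAD 2   [-6, -6]
MOD      [0]
PUSH 8   [0, 8]
LT       [1]
LOAD 2   [1, -6]
LOAD 2   [1, -6, -6]
MUL      [1, 36]
STORE 0  [1]
LOAD 0   [1, 36]
OVER     [1, 36, 1]
OVER     [1, 36, 1, 36]
LT       [1, 36, 1]

36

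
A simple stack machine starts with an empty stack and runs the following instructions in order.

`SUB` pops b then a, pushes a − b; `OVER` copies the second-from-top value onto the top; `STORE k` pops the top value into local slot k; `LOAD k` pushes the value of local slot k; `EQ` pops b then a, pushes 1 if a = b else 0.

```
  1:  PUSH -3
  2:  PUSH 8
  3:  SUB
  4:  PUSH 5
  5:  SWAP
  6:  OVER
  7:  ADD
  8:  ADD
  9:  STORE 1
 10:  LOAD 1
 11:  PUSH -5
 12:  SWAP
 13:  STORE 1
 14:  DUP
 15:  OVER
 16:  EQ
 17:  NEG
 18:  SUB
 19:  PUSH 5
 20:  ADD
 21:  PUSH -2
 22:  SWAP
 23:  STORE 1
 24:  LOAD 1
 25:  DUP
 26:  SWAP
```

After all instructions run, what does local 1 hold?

PUSH -3 -> [-3]
PUSH 8  -> [-3, 8]
SUB     -> [-11]
PUSH 5  -> [-11, 5]
SWAP    -> [5, -11]
OVER    -> [5, -11, 5]
ADD     -> [5, -6]
ADD     -> [-1]
STORE 1 -> []
LOAD 1  -> [-1]
PUSH -5 -> [-1, -5]
SWAP    -> [-5, -1]
STORE 1 -> [-5]
DUP     -> [-5, -5]
OVER    -> [-5, -5, -5]
EQ      -> [-5, 1]
NEG     -> [-5, -1]
SUB     -> [-4]
PUSH 5  -> [-4, 5]
ADD     -> [1]
PUSH -2 -> [1, -2]
SWAP    -> [-2, 1]
STORE 1 -> [-2]
LOAD 1  -> [-2, 1]
DUP     -> [-2, 1, 1]
SWAP    -> [-2, 1, 1]

1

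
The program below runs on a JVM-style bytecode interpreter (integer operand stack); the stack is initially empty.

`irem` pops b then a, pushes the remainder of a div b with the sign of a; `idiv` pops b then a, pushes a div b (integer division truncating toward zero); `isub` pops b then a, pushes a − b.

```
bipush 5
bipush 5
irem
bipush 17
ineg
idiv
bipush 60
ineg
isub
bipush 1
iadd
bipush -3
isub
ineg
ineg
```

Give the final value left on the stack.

bipush 5   5
bipush 5   5 5
irem       0
bipush 17  0 17
ineg       0 -17
idiv       0
bipush 60  0 60
ineg       0 -60
isub       60
bipush 1   60 1
iadd       61
bipush -3  61 -3
isub       64
ineg       -64
ineg       64

64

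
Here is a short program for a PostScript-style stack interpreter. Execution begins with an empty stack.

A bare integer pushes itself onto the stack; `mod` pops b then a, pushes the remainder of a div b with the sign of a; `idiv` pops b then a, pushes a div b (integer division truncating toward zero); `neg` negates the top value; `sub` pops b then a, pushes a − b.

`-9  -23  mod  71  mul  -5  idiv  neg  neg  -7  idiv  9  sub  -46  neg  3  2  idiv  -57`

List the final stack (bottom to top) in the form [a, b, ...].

-9    -9
-23   -9 -23
mod   -9
71    -9 71
mul   -639
-5    -639 -5
idiv  127
neg   -127
neg   127
-7    127 -7
idiv  -18
9     -18 9
sub   -27
-46   -27 -46
neg   -27 46
3     -27 46 3
2     -27 46 3 2
idiv  -27 46 1
-57   -27 46 1 -57

[-27, 46, 1, -57]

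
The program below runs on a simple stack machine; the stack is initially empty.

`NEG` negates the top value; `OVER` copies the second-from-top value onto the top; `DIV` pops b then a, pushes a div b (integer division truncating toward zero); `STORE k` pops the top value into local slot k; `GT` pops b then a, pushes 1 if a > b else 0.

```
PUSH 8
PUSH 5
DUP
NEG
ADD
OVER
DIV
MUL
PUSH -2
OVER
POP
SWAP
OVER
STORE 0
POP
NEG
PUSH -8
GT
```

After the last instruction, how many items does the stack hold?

1

PUSH 8   [8]
PUSH 5   [8, 5]
DUP      [8, 5, 5]
NEG      [8, 5, -5]
ADD      [8, 0]
OVER     [8, 0, 8]
DIV      [8, 0]
MUL      [0]
PUSH -2  [0, -2]
OVER     [0, -2, 0]
POP      [0, -2]
SWAP     [-2, 0]
OVER     [-2, 0, -2]
STORE 0  [-2, 0]
POP      [-2]
NEG      [2]
PUSH -8  [2, -8]
GT       [1]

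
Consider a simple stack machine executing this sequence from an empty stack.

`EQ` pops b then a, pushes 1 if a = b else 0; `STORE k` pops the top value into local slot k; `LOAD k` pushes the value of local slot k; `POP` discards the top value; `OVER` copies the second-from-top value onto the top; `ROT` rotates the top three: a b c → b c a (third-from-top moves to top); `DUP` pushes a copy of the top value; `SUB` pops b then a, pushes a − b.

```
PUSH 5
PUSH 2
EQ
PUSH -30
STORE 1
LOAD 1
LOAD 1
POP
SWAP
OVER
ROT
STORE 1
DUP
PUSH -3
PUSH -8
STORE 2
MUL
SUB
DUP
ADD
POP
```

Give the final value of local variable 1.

PUSH 5    5
PUSH 2    5 2
EQ        0
PUSH -30  0 -30
STORE 1   0
LOAD 1    0 -30
LOAD 1    0 -30 -30
POP       0 -30
SWAP      -30 0
OVER      -30 0 -30
ROT       0 -30 -30
STORE 1   0 -30
DUP       0 -30 -30
PUSH -3   0 -30 -30 -3
PUSH -8   0 -30 -30 -3 -8
STORE 2   0 -30 -30 -3
MUL       0 -30 90
SUB       0 -120
DUP       0 -120 -120
ADD       0 -240
POP       0

-30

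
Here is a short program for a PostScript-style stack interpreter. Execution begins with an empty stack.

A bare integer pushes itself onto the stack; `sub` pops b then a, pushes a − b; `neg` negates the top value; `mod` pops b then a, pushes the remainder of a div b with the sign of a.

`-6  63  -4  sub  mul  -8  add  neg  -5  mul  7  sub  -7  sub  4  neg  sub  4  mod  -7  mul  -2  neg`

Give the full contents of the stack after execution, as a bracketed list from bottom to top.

[14, 2]

-6  -> [-6]
63  -> [-6, 63]
-4  -> [-6, 63, -4]
sub -> [-6, 67]
mul -> [-402]
-8  -> [-402, -8]
add -> [-410]
neg -> [410]
-5  -> [410, -5]
mul -> [-2050]
7   -> [-2050, 7]
sub -> [-2057]
-7  -> [-2057, -7]
sub -> [-2050]
4   -> [-2050, 4]
neg -> [-2050, -4]
sub -> [-2046]
4   -> [-2046, 4]
mod -> [-2]
-7  -> [-2, -7]
mul -> [14]
-2  -> [14, -2]
neg -> [14, 2]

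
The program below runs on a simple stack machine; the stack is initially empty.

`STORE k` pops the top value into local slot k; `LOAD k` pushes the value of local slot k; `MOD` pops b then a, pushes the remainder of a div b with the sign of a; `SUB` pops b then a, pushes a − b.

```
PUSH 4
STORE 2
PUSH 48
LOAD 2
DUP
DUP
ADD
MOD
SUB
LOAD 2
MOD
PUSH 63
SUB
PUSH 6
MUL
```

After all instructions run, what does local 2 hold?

4

PUSH 4  → [4]
STORE 2 → []
PUSH 48 → [48]
LOAD 2  → [48, 4]
DUP     → [48, 4, 4]
DUP     → [48, 4, 4, 4]
ADD     → [48, 4, 8]
MOD     → [48, 4]
SUB     → [44]
LOAD 2  → [44, 4]
MOD     → [0]
PUSH 63 → [0, 63]
SUB     → [-63]
PUSH 6  → [-63, 6]
MUL     → [-378]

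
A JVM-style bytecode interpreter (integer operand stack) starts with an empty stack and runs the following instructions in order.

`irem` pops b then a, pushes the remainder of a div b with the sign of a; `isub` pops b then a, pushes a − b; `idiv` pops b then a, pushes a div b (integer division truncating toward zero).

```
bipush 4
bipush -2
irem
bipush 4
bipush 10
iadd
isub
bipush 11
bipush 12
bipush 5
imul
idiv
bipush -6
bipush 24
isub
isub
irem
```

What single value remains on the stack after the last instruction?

-14

bipush 4   [4]
bipush -2  [4, -2]
irem       [0]
bipush 4   [0, 4]
bipush 10  [0, 4, 10]
iadd       [0, 14]
isub       [-14]
bipush 11  [-14, 11]
bipush 12  [-14, 11, 12]
bipush 5   [-14, 11, 12, 5]
imul       [-14, 11, 60]
idiv       [-14, 0]
bipush -6  [-14, 0, -6]
bipush 24  [-14, 0, -6, 24]
isub       [-14, 0, -30]
isub       [-14, 30]
irem       [-14]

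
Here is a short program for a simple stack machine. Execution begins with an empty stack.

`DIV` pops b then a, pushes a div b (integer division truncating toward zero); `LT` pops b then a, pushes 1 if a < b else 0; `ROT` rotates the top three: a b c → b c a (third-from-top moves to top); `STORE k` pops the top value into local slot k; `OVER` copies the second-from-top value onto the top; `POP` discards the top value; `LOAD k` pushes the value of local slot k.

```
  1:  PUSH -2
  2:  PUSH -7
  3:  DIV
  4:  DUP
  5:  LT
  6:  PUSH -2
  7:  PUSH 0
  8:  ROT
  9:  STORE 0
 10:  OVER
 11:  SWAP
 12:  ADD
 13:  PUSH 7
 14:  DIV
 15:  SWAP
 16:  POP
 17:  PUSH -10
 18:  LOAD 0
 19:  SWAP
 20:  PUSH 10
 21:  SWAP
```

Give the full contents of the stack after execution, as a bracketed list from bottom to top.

[0, 0, 10, -10]

PUSH -2  : -2
PUSH -7  : -2 -7
DIV      : 0
DUP      : 0 0
LT       : 0
PUSH -2  : 0 -2
PUSH 0   : 0 -2 0
ROT      : -2 0 0
STORE 0  : -2 0
OVER     : -2 0 -2
SWAP     : -2 -2 0
ADD      : -2 -2
PUSH 7   : -2 -2 7
DIV      : -2 0
SWAP     : 0 -2
POP      : 0
PUSH -10 : 0 -10
LOAD 0   : 0 -10 0
SWAP     : 0 0 -10
PUSH 10  : 0 0 -10 10
SWAP     : 0 0 10 -10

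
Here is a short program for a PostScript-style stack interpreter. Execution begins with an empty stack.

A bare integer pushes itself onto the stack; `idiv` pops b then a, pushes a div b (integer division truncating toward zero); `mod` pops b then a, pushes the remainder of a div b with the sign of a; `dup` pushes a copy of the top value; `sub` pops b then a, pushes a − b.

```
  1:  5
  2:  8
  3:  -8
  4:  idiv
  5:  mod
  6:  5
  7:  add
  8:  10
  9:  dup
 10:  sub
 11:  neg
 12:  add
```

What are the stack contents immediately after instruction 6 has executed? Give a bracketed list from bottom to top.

5     5
8     5 8
-8    5 8 -8
idiv  5 -1
mod   0
5     0 5

[0, 5]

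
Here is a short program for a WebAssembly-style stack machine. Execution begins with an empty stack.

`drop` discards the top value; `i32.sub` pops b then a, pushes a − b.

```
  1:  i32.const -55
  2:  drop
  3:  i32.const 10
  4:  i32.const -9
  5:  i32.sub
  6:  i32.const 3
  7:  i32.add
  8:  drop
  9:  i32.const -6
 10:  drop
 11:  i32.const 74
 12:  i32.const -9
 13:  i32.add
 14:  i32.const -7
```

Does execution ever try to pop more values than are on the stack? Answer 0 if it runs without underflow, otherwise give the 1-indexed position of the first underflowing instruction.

i32.const -55 : -55
drop          : (empty)
i32.const 10  : 10
i32.const -9  : 10 -9
i32.sub       : 19
i32.const 3   : 19 3
i32.add       : 22
drop          : (empty)
i32.const -6  : -6
drop          : (empty)
i32.const 74  : 74
i32.const -9  : 74 -9
i32.add       : 65
i32.const -7  : 65 -7

0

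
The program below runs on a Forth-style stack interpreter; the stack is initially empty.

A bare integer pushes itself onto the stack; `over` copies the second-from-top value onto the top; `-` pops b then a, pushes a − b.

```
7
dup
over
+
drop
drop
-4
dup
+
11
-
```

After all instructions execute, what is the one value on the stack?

7    -> [7]
dup  -> [7, 7]
over -> [7, 7, 7]
+    -> [7, 14]
drop -> [7]
drop -> []
-4   -> [-4]
dup  -> [-4, -4]
+    -> [-8]
11   -> [-8, 11]
-    -> [-19]

-19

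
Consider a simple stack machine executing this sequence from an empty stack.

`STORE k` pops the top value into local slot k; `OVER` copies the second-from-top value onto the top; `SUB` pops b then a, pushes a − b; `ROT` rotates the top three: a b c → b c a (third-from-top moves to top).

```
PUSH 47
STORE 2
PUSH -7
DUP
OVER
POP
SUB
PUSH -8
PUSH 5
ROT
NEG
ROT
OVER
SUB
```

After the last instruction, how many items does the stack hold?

3

PUSH 47 -> 47
STORE 2 -> (empty)
PUSH -7 -> -7
DUP     -> -7 -7
OVER    -> -7 -7 -7
POP     -> -7 -7
SUB     -> 0
PUSH -8 -> 0 -8
PUSH 5  -> 0 -8 5
ROT     -> -8 5 0
NEG     -> -8 5 0
ROT     -> 5 0 -8
OVER    -> 5 0 -8 0
SUB     -> 5 0 -8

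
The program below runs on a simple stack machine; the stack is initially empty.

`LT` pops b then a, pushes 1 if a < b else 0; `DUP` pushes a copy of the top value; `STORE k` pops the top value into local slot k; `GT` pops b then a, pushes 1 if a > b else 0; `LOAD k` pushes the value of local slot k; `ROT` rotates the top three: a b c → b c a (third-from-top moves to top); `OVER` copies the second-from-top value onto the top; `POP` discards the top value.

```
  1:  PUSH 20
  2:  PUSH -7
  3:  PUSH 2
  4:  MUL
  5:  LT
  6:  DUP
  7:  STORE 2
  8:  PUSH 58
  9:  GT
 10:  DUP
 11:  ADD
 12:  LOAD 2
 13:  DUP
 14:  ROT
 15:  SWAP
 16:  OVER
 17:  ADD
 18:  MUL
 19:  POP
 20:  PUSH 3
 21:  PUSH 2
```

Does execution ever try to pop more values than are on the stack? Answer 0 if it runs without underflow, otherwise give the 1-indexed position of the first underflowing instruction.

0

PUSH 20 → 20
PUSH -7 → 20 -7
PUSH 2  → 20 -7 2
MUL     → 20 -14
LT      → 0
DUP     → 0 0
STORE 2 → 0
PUSH 58 → 0 58
GT      → 0
DUP     → 0 0
ADD     → 0
LOAD 2  → 0 0
DUP     → 0 0 0
ROT     → 0 0 0
SWAP    → 0 0 0
OVER    → 0 0 0 0
ADD     → 0 0 0
MUL     → 0 0
POP     → 0
PUSH 3  → 0 3
PUSH 2  → 0 3 2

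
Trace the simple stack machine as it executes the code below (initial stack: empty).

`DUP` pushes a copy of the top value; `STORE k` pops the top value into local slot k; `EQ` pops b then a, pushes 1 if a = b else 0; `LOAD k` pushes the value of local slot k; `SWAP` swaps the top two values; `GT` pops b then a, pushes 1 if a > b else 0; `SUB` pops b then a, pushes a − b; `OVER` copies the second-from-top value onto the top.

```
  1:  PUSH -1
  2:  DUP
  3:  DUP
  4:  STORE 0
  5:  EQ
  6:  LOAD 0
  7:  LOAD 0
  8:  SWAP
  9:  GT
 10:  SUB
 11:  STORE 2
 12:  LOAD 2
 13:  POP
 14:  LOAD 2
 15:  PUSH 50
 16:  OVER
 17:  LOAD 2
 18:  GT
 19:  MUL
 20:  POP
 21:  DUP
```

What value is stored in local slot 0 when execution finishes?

-1

PUSH -1 -> [-1]
DUP     -> [-1, -1]
DUP     -> [-1, -1, -1]
STORE 0 -> [-1, -1]
EQ      -> [1]
LOAD 0  -> [1, -1]
LOAD 0  -> [1, -1, -1]
SWAP    -> [1, -1, -1]
GT      -> [1, 0]
SUB     -> [1]
STORE 2 -> []
LOAD 2  -> [1]
POP     -> []
LOAD 2  -> [1]
PUSH 50 -> [1, 50]
OVER    -> [1, 50, 1]
LOAD 2  -> [1, 50, 1, 1]
GT      -> [1, 50, 0]
MUL     -> [1, 0]
POP     -> [1]
DUP     -> [1, 1]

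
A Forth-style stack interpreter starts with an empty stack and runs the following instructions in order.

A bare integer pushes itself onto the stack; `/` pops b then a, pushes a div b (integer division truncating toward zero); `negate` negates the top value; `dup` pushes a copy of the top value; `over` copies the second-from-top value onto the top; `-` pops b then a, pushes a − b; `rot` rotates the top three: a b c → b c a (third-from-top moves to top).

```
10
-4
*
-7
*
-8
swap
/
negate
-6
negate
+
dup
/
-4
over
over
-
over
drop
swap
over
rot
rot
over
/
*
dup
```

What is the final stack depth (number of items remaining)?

4

10     → 10
-4     → 10 -4
*      → -40
-7     → -40 -7
*      → 280
-8     → 280 -8
swap   → -8 280
/      → 0
negate → 0
-6     → 0 -6
negate → 0 6
+      → 6
dup    → 6 6
/      → 1
-4     → 1 -4
over   → 1 -4 1
over   → 1 -4 1 -4
-      → 1 -4 5
over   → 1 -4 5 -4
drop   → 1 -4 5
swap   → 1 5 -4
over   → 1 5 -4 5
rot    → 1 -4 5 5
rot    → 1 5 5 -4
over   → 1 5 5 -4 5
/      → 1 5 5 0
*      → 1 5 0
dup    → 1 5 0 0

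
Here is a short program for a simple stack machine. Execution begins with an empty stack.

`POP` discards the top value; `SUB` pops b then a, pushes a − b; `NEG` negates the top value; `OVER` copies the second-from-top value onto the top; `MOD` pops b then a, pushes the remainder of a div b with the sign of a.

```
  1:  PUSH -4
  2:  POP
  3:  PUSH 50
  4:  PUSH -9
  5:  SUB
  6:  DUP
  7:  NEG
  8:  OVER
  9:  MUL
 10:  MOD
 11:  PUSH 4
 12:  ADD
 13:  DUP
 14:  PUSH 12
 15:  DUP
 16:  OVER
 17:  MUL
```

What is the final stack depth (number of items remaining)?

4

PUSH -4 -> [-4]
POP     -> []
PUSH 50 -> [50]
PUSH -9 -> [50, -9]
SUB     -> [59]
DUP     -> [59, 59]
NEG     -> [59, -59]
OVER    -> [59, -59, 59]
MUL     -> [59, -3481]
MOD     -> [59]
PUSH 4  -> [59, 4]
ADD     -> [63]
DUP     -> [63, 63]
PUSH 12 -> [63, 63, 12]
DUP     -> [63, 63, 12, 12]
OVER    -> [63, 63, 12, 12, 12]
MUL     -> [63, 63, 12, 144]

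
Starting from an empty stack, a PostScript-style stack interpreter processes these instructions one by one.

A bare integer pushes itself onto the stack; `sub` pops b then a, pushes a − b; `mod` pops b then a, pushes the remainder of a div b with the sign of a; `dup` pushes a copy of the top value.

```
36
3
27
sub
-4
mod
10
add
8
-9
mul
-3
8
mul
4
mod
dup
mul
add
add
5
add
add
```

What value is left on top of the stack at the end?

-21

36  -> 36
3   -> 36 3
27  -> 36 3 27
sub -> 36 -24
-4  -> 36 -24 -4
mod -> 36 0
10  -> 36 0 10
add -> 36 10
8   -> 36 10 8
-9  -> 36 10 8 -9
mul -> 36 10 -72
-3  -> 36 10 -72 -3
8   -> 36 10 -72 -3 8
mul -> 36 10 -72 -24
4   -> 36 10 -72 -24 4
mod -> 36 10 -72 0
dup -> 36 10 -72 0 0
mul -> 36 10 -72 0
add -> 36 10 -72
add -> 36 -62
5   -> 36 -62 5
add -> 36 -57
add -> -21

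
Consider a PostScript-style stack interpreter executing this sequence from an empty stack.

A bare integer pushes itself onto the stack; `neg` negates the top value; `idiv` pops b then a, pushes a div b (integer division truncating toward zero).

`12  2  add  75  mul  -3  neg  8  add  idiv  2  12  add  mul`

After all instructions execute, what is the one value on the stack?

12   -> 12
2    -> 12 2
add  -> 14
75   -> 14 75
mul  -> 1050
-3   -> 1050 -3
neg  -> 1050 3
8    -> 1050 3 8
add  -> 1050 11
idiv -> 95
2    -> 95 2
12   -> 95 2 12
add  -> 95 14
mul  -> 1330

1330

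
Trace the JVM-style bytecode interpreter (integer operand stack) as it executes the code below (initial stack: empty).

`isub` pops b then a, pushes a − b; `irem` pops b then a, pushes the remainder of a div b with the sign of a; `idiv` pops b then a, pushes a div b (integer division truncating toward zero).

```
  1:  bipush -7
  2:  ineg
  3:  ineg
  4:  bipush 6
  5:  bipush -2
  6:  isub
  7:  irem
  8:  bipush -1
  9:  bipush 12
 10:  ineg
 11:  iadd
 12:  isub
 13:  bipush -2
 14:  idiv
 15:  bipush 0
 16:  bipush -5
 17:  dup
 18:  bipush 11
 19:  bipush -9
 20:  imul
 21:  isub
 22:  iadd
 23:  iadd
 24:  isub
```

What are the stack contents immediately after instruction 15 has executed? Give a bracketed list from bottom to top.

[-3, 0]

bipush -7 : [-7]
ineg      : [7]
ineg      : [-7]
bipush 6  : [-7, 6]
bipush -2 : [-7, 6, -2]
isub      : [-7, 8]
irem      : [-7]
bipush -1 : [-7, -1]
bipush 12 : [-7, -1, 12]
ineg      : [-7, -1, -12]
iadd      : [-7, -13]
isub      : [6]
bipush -2 : [6, -2]
idiv      : [-3]
bipush 0  : [-3, 0]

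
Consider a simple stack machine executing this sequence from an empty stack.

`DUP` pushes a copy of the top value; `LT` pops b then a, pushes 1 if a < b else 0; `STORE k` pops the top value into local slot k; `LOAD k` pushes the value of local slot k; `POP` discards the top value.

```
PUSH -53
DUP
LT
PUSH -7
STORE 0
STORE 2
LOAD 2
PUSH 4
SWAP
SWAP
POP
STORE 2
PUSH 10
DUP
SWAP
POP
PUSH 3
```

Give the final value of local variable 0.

-7

PUSH -53 : [-53]
DUP      : [-53, -53]
LT       : [0]
PUSH -7  : [0, -7]
STORE 0  : [0]
STORE 2  : []
LOAD 2   : [0]
PUSH 4   : [0, 4]
SWAP     : [4, 0]
SWAP     : [0, 4]
POP      : [0]
STORE 2  : []
PUSH 10  : [10]
DUP      : [10, 10]
SWAP     : [10, 10]
POP      : [10]
PUSH 3   : [10, 3]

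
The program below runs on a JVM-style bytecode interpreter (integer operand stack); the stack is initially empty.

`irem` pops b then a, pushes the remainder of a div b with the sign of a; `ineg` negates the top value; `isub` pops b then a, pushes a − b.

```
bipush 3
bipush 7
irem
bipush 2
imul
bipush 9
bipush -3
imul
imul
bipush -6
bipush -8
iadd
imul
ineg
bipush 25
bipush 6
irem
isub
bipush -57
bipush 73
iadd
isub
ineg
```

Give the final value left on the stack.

2285

bipush 3   -> 3
bipush 7   -> 3 7
irem       -> 3
bipush 2   -> 3 2
imul       -> 6
bipush 9   -> 6 9
bipush -3  -> 6 9 -3
imul       -> 6 -27
imul       -> -162
bipush -6  -> -162 -6
bipush -8  -> -162 -6 -8
iadd       -> -162 -14
imul       -> 2268
ineg       -> -2268
bipush 25  -> -2268 25
bipush 6   -> -2268 25 6
irem       -> -2268 1
isub       -> -2269
bipush -57 -> -2269 -57
bipush 73  -> -2269 -57 73
iadd       -> -2269 16
isub       -> -2285
ineg       -> 2285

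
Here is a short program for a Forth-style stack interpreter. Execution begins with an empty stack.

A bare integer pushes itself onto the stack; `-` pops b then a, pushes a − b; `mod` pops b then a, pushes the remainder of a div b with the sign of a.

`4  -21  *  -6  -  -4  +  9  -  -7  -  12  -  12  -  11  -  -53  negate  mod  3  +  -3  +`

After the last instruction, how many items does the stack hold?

4       [4]
-21     [4, -21]
*       [-84]
-6      [-84, -6]
-       [-78]
-4      [-78, -4]
+       [-82]
9       [-82, 9]
-       [-91]
-7      [-91, -7]
-       [-84]
12      [-84, 12]
-       [-96]
12      [-96, 12]
-       [-108]
11      [-108, 11]
-       [-119]
-53     [-119, -53]
negate  [-119, 53]
mod     [-13]
3       [-13, 3]
+       [-10]
-3      [-10, -3]
+       [-13]

1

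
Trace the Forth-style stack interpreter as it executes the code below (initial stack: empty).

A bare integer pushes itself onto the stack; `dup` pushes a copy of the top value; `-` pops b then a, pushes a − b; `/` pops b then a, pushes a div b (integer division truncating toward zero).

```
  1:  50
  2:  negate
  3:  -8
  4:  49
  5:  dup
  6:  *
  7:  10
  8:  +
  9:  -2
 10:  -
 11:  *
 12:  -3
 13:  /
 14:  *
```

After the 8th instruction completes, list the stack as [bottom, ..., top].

[-50, -8, 2411]

50      50
negate  -50
-8      -50 -8
49      -50 -8 49
dup     -50 -8 49 49
*       -50 -8 2401
10      -50 -8 2401 10
+       -50 -8 2411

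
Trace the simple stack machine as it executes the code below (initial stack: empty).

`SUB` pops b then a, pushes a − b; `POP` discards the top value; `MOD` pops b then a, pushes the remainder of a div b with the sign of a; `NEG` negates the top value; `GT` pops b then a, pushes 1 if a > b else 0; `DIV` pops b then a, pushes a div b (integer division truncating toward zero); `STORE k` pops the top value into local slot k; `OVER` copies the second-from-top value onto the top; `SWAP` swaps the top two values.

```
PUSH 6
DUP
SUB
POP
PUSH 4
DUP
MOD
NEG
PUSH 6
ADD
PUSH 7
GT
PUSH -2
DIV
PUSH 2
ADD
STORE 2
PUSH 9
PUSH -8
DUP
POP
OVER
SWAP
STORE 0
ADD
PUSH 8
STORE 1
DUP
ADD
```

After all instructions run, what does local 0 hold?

PUSH 6  → 6
DUP     → 6 6
SUB     → 0
POP     → (empty)
PUSH 4  → 4
DUP     → 4 4
MOD     → 0
NEG     → 0
PUSH 6  → 0 6
ADD     → 6
PUSH 7  → 6 7
GT      → 0
PUSH -2 → 0 -2
DIV     → 0
PUSH 2  → 0 2
ADD     → 2
STORE 2 → (empty)
PUSH 9  → 9
PUSH -8 → 9 -8
DUP     → 9 -8 -8
POP     → 9 -8
OVER    → 9 -8 9
SWAP    → 9 9 -8
STORE 0 → 9 9
ADD     → 18
PUSH 8  → 18 8
STORE 1 → 18
DUP     → 18 18
ADD     → 36

-8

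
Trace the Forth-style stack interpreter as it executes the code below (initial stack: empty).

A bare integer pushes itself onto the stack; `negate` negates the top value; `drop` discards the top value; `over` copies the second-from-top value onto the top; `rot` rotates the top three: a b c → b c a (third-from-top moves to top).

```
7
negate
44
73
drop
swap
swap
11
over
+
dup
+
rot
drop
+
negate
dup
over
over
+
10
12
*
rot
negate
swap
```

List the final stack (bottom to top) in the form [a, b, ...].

[-154, -308, 154, 120]

7      → 7
negate → -7
44     → -7 44
73     → -7 44 73
drop   → -7 44
swap   → 44 -7
swap   → -7 44
11     → -7 44 11
over   → -7 44 11 44
+      → -7 44 55
dup    → -7 44 55 55
+      → -7 44 110
rot    → 44 110 -7
drop   → 44 110
+      → 154
negate → -154
dup    → -154 -154
over   → -154 -154 -154
over   → -154 -154 -154 -154
+      → -154 -154 -308
10     → -154 -154 -308 10
12     → -154 -154 -308 10 12
*      → -154 -154 -308 120
rot    → -154 -308 120 -154
negate → -154 -308 120 154
swap   → -154 -308 154 120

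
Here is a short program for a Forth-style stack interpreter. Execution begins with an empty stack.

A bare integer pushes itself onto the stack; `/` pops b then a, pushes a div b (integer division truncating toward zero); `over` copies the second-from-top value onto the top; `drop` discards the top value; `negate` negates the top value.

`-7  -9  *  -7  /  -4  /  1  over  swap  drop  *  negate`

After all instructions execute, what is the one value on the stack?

-4

-7      -7
-9      -7 -9
*       63
-7      63 -7
/       -9
-4      -9 -4
/       2
1       2 1
over    2 1 2
swap    2 2 1
drop    2 2
*       4
negate  -4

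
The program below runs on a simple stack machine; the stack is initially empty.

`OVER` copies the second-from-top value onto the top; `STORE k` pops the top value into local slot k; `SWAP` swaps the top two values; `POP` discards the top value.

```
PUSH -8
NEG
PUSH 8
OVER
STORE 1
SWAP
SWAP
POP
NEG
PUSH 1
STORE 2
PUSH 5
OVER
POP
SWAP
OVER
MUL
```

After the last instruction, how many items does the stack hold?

2

PUSH -8 : -8
NEG     : 8
PUSH 8  : 8 8
OVER    : 8 8 8
STORE 1 : 8 8
SWAP    : 8 8
SWAP    : 8 8
POP     : 8
NEG     : -8
PUSH 1  : -8 1
STORE 2 : -8
PUSH 5  : -8 5
OVER    : -8 5 -8
POP     : -8 5
SWAP    : 5 -8
OVER    : 5 -8 5
MUL     : 5 -40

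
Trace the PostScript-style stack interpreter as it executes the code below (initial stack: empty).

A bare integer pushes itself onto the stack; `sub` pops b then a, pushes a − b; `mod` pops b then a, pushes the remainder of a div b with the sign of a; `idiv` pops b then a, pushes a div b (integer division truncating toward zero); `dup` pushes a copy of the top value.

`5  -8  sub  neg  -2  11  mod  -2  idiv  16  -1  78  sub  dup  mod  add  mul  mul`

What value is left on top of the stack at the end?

5    : 5
-8   : 5 -8
sub  : 13
neg  : -13
-2   : -13 -2
11   : -13 -2 11
mod  : -13 -2
-2   : -13 -2 -2
idiv : -13 1
16   : -13 1 16
-1   : -13 1 16 -1
78   : -13 1 16 -1 78
sub  : -13 1 16 -79
dup  : -13 1 16 -79 -79
mod  : -13 1 16 0
add  : -13 1 16
mul  : -13 16
mul  : -208

-208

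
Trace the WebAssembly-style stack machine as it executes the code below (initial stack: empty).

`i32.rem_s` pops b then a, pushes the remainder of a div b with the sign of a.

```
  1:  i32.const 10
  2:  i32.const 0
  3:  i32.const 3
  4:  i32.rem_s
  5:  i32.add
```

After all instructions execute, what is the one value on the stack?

i32.const 10 : [10]
i32.const 0  : [10, 0]
i32.const 3  : [10, 0, 3]
i32.rem_s    : [10, 0]
i32.add      : [10]

10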